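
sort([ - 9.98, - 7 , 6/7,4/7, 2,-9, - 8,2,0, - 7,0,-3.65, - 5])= [ - 9.98, - 9, - 8,-7,- 7, - 5,-3.65 , 0,0,4/7, 6/7,2, 2 ]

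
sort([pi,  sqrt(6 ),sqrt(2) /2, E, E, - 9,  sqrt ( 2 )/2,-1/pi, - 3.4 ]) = [ - 9, - 3.4, -1/pi, sqrt( 2 )/2 , sqrt(2 ) /2, sqrt( 6 ) , E,  E,  pi] 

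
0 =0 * 56927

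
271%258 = 13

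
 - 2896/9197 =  - 1  +  6301/9197 = -0.31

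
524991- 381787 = 143204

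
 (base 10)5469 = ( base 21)C89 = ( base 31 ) 5LD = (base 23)A7I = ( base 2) 1010101011101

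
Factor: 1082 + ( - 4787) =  -3705= -3^1 * 5^1 * 13^1*19^1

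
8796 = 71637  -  62841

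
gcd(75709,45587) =1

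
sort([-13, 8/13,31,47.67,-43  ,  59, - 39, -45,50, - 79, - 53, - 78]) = [- 79, - 78,  -  53, - 45, - 43, - 39  , - 13,  8/13,  31,47.67, 50,59]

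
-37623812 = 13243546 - 50867358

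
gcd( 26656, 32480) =224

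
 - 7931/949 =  - 7931/949 = - 8.36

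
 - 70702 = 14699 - 85401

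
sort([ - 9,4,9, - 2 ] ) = [ - 9, - 2 , 4, 9]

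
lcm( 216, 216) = 216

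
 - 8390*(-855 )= 7173450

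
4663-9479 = -4816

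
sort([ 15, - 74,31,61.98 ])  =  [ - 74,15,31,61.98]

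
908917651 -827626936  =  81290715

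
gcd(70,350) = 70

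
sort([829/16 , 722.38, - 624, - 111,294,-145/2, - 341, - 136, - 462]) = [ - 624,-462, - 341,-136, - 111, - 145/2,829/16, 294,722.38]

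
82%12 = 10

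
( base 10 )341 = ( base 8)525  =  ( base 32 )AL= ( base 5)2331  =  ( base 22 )fb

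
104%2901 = 104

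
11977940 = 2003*5980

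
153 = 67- - 86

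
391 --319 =710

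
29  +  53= 82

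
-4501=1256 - 5757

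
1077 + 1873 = 2950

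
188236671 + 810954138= 999190809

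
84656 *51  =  4317456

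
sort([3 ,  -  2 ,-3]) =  [ - 3, - 2, 3 ]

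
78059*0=0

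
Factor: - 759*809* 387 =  - 237629997 = - 3^3*11^1*23^1*43^1*809^1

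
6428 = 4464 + 1964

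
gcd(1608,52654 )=2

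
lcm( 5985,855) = 5985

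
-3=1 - 4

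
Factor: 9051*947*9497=3^1 * 7^1*431^1*947^1 * 9497^1 = 81401607609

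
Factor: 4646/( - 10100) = -2^( - 1 )*5^( - 2) *23^1 = - 23/50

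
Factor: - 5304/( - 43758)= 2^2*3^ ( - 1) * 11^(-1 ) = 4/33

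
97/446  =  97/446 = 0.22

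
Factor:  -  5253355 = -5^1*127^1*8273^1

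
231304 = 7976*29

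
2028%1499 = 529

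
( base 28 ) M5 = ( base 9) 760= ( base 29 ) lc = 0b1001101101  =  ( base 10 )621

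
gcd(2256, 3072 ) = 48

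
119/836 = 119/836 = 0.14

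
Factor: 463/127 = 127^( - 1)*463^1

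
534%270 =264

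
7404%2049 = 1257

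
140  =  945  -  805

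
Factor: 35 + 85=120 = 2^3*3^1*5^1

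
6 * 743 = 4458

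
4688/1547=3+47/1547 = 3.03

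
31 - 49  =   - 18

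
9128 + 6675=15803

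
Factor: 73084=2^2*11^2* 151^1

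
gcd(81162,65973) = 3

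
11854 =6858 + 4996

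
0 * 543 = 0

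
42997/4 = 42997/4 = 10749.25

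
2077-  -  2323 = 4400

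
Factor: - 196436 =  - 2^2*49109^1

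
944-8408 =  - 7464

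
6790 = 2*3395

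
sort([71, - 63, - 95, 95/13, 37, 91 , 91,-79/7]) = [  -  95 , - 63, - 79/7,95/13, 37, 71, 91 , 91] 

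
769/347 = 2 + 75/347= 2.22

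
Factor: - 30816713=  - 757^1*40709^1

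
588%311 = 277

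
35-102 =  - 67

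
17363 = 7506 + 9857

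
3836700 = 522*7350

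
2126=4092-1966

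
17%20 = 17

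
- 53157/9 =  - 17719/3= - 5906.33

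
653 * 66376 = 43343528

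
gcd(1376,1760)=32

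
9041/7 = 1291 + 4/7= 1291.57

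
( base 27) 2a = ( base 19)37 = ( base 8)100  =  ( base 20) 34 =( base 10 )64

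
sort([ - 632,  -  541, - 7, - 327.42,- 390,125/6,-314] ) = [-632, -541, - 390 , - 327.42,-314,-7,125/6 ]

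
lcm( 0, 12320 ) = 0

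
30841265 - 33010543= - 2169278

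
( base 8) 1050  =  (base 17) 1F8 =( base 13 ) 336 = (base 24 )n0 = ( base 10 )552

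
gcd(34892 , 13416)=52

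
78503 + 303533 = 382036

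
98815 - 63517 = 35298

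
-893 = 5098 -5991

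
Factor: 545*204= 2^2*3^1*5^1*17^1*109^1 = 111180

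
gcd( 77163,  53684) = 1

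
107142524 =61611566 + 45530958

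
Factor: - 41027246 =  - 2^1* 13^1*43^1*36697^1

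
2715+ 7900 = 10615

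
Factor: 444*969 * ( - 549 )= - 236199564= - 2^2 * 3^4*17^1*19^1 * 37^1 * 61^1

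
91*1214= 110474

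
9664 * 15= 144960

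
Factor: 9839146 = 2^1*4919573^1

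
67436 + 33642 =101078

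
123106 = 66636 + 56470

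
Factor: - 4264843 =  - 11^1*109^1 *3557^1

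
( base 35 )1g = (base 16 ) 33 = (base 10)51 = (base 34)1H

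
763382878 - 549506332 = 213876546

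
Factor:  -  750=  -  2^1*3^1*5^3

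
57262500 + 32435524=89698024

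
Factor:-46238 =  - 2^1 * 61^1*379^1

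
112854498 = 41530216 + 71324282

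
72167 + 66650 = 138817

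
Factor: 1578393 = 3^3 * 53^1*1103^1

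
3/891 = 1/297 = 0.00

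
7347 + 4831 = 12178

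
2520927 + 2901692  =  5422619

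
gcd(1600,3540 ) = 20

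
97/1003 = 97/1003=   0.10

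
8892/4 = 2223=   2223.00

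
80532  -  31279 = 49253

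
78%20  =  18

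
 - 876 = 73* ( - 12 ) 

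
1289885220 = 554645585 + 735239635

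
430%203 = 24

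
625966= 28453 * 22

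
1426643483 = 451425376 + 975218107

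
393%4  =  1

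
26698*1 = 26698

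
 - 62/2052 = -1+995/1026=- 0.03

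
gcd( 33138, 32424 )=42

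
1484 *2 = 2968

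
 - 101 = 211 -312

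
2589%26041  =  2589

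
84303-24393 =59910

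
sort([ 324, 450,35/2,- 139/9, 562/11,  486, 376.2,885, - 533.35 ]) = [ - 533.35, - 139/9,  35/2 , 562/11 , 324, 376.2, 450, 486,885]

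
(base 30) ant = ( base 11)7336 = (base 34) 8dt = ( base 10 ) 9719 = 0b10010111110111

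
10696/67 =10696/67 =159.64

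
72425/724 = 100+25/724 =100.03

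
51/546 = 17/182 = 0.09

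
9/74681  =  9/74681 = 0.00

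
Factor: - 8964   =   - 2^2* 3^3*83^1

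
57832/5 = 57832/5 = 11566.40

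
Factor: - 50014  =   - 2^1* 17^1*1471^1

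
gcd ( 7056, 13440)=336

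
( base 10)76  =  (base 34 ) 28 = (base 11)6A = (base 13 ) 5b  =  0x4C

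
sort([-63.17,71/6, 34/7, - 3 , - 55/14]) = [ -63.17,- 55/14, -3 , 34/7, 71/6]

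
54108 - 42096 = 12012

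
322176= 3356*96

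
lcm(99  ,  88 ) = 792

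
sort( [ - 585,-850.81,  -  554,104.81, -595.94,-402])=[ - 850.81,  -  595.94, - 585, - 554,-402,  104.81]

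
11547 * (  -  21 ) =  - 242487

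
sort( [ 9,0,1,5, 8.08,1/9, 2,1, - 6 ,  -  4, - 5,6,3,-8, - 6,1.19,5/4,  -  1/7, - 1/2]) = [ - 8, - 6, - 6, - 5,  -  4 ,-1/2, - 1/7,0,1/9, 1,1,1.19 , 5/4, 2,3,5, 6,8.08,  9 ] 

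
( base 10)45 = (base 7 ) 63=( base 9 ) 50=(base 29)1g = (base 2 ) 101101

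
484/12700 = 121/3175 = 0.04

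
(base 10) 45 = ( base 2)101101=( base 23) 1M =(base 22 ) 21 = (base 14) 33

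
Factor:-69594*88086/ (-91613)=6130257084/91613 =2^2* 3^2 * 7^1*17^( - 2)*53^1*277^1*317^ ( - 1)*1657^1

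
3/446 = 3/446 = 0.01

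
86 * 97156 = 8355416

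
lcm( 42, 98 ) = 294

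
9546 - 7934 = 1612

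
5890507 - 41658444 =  - 35767937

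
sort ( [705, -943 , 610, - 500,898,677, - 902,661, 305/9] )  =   [ - 943, - 902, - 500, 305/9,610,661, 677,705 , 898] 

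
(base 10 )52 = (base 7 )103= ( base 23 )26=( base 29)1n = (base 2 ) 110100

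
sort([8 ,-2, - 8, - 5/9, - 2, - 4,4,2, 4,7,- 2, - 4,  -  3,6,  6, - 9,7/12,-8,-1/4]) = [ - 9, - 8, - 8,  -  4,-4,-3,  -  2  , - 2,- 2,  -  5/9,-1/4,7/12,2,4,4,6,6, 7, 8] 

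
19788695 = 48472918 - 28684223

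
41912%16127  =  9658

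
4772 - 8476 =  -3704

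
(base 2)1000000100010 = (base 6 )31042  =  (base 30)4HK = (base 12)2482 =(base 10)4130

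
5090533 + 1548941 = 6639474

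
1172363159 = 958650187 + 213712972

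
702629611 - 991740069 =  - 289110458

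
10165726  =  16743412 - 6577686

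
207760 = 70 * 2968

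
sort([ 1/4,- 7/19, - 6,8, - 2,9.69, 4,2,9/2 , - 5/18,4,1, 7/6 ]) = [ - 6, - 2,  -  7/19, - 5/18,1/4, 1,7/6,2,4, 4,9/2,8 , 9.69]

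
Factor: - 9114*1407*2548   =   - 32674018104 = - 2^3* 3^2 *7^5*13^1*31^1*67^1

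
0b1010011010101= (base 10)5333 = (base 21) C1K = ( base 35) 4cd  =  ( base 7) 21356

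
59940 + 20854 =80794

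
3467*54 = 187218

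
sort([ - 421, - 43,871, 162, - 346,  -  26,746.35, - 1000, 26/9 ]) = [-1000, - 421,-346 , - 43,-26,26/9,  162,746.35,871 ] 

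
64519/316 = 204 + 55/316=204.17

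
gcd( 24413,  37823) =1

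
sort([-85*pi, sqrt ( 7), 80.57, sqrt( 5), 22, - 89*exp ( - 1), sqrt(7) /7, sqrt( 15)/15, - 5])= [-85*pi, - 89 * exp(-1), - 5,sqrt ( 15) /15, sqrt( 7)/7,sqrt( 5 ),sqrt ( 7),22 , 80.57]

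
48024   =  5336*9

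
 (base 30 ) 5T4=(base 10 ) 5374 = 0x14FE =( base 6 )40514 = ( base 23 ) A3F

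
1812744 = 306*5924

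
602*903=543606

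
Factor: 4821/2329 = 3^1*17^( - 1 )*137^(-1)*1607^1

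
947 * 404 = 382588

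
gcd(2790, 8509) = 1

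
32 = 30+2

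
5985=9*665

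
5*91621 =458105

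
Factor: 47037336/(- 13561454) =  - 2^2*3^1*347^ (-1 )*19541^ (- 1)*1959889^1 = -  23518668/6780727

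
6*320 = 1920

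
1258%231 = 103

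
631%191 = 58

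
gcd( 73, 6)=1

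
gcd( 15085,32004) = 7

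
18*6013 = 108234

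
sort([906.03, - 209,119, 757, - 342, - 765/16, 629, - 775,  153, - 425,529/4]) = [-775, - 425,- 342,  -  209, - 765/16, 119,529/4,153, 629,757,906.03 ]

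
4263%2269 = 1994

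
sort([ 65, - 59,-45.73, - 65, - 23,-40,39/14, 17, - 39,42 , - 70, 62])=[-70 , - 65,  -  59, - 45.73 , - 40, - 39,-23  ,  39/14,17,42, 62  ,  65]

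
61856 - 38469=23387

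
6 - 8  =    -  2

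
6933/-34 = -6933/34=   -203.91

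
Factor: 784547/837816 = 2^( - 3 )*3^( - 1)* 7^( - 1 ) * 4987^( - 1)*784547^1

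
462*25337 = 11705694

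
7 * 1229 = 8603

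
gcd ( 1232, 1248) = 16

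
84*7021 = 589764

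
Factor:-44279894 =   -  2^1*241^1*91867^1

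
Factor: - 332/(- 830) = 2/5 = 2^1*5^( - 1)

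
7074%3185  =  704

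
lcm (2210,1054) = 68510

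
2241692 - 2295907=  - 54215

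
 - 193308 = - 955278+761970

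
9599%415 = 54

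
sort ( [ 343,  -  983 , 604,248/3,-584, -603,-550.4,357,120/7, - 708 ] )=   [ - 983, -708, - 603,-584, - 550.4, 120/7,248/3, 343, 357,604 ] 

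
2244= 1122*2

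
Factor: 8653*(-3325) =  - 5^2 * 7^1  *17^1 * 19^1* 509^1 = - 28771225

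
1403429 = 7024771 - 5621342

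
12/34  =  6/17 = 0.35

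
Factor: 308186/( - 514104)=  - 2^( -2)*3^( -1 )*31^(-1)*223^1 = - 223/372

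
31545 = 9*3505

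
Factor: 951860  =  2^2*5^1*7^1*13^1*523^1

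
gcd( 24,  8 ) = 8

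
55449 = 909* 61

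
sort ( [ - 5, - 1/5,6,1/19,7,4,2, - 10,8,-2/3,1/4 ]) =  [ - 10, - 5, - 2/3,-1/5,1/19,1/4,2, 4,  6,7,8]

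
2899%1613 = 1286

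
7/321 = 7/321 = 0.02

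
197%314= 197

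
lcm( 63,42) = 126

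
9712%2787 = 1351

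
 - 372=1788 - 2160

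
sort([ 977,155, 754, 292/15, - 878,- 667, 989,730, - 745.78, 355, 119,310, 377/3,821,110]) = [ -878, - 745.78,  -  667, 292/15,110,  119,377/3,  155, 310 , 355,  730, 754,821 , 977, 989 ] 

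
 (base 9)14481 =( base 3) 111112201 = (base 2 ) 10011010010010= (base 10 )9874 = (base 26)efk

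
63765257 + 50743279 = 114508536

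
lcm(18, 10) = 90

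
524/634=262/317 = 0.83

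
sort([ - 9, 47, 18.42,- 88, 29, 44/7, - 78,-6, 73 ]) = [ - 88,  -  78, - 9, - 6, 44/7, 18.42,29, 47, 73 ]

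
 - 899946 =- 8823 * 102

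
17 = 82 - 65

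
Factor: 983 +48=1031^1 = 1031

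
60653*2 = 121306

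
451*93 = 41943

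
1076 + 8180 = 9256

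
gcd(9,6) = 3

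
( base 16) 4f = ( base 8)117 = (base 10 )79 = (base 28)2n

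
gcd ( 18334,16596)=2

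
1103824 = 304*3631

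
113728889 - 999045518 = -885316629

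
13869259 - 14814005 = - 944746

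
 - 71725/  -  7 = 10246 + 3/7 = 10246.43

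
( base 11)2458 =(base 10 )3209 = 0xc89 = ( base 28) 42h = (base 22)6dj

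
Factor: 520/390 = 4/3=2^2 * 3^(  -  1)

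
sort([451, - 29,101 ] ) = [ - 29, 101, 451]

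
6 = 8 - 2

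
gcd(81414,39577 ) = 1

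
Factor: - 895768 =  - 2^3 * 41^1*2731^1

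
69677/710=69677/710 = 98.14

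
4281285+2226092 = 6507377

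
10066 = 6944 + 3122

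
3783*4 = 15132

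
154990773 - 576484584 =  - 421493811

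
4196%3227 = 969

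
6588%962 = 816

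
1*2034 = 2034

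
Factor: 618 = 2^1*3^1*103^1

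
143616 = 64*2244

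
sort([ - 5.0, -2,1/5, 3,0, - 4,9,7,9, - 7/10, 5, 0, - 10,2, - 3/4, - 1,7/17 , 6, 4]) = [- 10,-5.0, - 4, - 2,- 1 ,- 3/4,- 7/10,  0,0, 1/5,7/17,2,3,4, 5 , 6,7, 9,9 ] 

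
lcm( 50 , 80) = 400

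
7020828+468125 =7488953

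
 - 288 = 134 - 422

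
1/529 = 1/529 = 0.00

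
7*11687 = 81809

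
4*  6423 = 25692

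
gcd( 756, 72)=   36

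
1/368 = 1/368=0.00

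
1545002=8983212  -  7438210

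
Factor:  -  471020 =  - 2^2*5^1*11^1*2141^1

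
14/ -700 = -1 + 49/50= - 0.02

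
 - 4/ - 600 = 1/150 = 0.01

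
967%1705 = 967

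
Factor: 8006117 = 7^1*29^1*39439^1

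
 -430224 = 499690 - 929914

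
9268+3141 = 12409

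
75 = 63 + 12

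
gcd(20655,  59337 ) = 9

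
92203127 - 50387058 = 41816069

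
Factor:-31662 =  - 2^1*3^2*1759^1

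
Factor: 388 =2^2*97^1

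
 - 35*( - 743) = 26005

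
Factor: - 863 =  - 863^1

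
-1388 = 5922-7310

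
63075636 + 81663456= 144739092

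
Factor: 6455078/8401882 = 3227539/4200941 = 7^1*193^1 * 2389^1*4200941^(-1) 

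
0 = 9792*0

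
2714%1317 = 80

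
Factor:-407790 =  - 2^1*3^2*5^1*23^1*197^1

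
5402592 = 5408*999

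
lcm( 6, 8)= 24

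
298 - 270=28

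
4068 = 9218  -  5150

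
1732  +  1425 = 3157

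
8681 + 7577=16258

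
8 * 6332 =50656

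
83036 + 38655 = 121691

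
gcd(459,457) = 1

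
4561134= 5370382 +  - 809248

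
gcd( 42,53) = 1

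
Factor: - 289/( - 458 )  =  2^ ( - 1) * 17^2 * 229^( - 1)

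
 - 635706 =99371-735077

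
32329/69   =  32329/69 = 468.54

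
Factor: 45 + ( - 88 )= -43^1 = -  43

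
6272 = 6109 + 163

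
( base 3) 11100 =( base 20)5h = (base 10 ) 117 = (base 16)75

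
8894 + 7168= 16062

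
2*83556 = 167112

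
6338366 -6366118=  - 27752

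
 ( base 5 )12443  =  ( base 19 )2ea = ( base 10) 998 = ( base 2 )1111100110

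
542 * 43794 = 23736348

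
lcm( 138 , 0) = 0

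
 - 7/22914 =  - 1+22907/22914  =  - 0.00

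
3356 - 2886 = 470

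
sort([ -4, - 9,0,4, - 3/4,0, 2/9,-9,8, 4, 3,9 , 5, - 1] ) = [  -  9, - 9,-4, - 1 , - 3/4, 0 , 0,2/9,3, 4,4,5,8 , 9] 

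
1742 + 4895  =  6637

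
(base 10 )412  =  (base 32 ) CS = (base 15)1c7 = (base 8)634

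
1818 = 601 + 1217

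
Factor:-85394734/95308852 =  -2^( - 1)* 29^1*79^1*101^( - 1 )*269^(-1)*877^(-1)*18637^1 = - 42697367/47654426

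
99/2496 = 33/832  =  0.04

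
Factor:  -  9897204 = - 2^2*3^1*37^1*22291^1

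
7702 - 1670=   6032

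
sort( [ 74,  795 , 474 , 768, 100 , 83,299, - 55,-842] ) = [  -  842, - 55, 74,83, 100, 299, 474, 768, 795]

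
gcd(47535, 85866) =3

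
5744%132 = 68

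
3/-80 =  -1+77/80 = -0.04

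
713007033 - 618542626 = 94464407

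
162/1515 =54/505  =  0.11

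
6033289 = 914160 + 5119129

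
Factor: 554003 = 554003^1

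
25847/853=30+257/853 = 30.30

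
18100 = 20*905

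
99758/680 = 146 + 239/340=146.70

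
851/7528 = 851/7528 = 0.11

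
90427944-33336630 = 57091314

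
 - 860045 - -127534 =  -732511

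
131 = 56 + 75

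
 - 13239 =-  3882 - 9357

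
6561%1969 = 654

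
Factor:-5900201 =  - 853^1 * 6917^1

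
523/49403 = 523/49403 = 0.01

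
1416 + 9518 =10934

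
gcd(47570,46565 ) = 335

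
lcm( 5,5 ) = 5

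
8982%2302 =2076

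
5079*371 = 1884309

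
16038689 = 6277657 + 9761032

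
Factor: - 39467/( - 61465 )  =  61/95 = 5^ ( - 1 ) * 19^( - 1)* 61^1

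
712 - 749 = - 37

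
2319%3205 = 2319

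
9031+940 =9971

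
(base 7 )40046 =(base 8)22646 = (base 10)9638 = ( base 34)8bg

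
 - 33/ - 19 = 1 + 14/19 = 1.74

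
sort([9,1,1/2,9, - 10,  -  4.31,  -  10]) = [ - 10, - 10, - 4.31 , 1/2,1,9,9 ]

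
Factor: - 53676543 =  - 3^1*17892181^1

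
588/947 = 588/947 = 0.62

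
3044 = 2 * 1522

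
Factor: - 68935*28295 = - 5^2*17^1*811^1*5659^1  =  - 1950515825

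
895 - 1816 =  - 921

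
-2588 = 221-2809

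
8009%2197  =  1418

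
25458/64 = 397+25/32  =  397.78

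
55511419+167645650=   223157069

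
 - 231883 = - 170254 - 61629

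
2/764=1/382 = 0.00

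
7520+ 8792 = 16312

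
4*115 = 460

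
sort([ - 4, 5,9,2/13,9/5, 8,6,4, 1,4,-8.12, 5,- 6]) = [ - 8.12, - 6 , - 4,2/13,1 , 9/5,4,4,5,5,6, 8,9 ]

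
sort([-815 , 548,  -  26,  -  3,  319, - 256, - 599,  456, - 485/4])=[ - 815,-599,-256,  -  485/4, - 26, - 3,319,  456 , 548]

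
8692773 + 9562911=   18255684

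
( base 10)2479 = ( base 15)B04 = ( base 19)6G9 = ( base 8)4657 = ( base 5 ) 34404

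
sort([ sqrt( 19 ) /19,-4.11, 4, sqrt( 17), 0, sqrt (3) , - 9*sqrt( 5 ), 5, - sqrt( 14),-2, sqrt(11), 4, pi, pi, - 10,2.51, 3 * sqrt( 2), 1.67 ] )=[ - 9*sqrt(5 ), - 10, - 4.11, - sqrt (14 ),  -  2,0, sqrt(19 ) /19,  1.67,  sqrt(3 ) , 2.51,pi, pi,sqrt( 11 ), 4,  4, sqrt( 17),3*sqrt( 2 ), 5]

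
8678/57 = 8678/57 = 152.25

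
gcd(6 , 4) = 2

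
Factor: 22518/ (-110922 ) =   -  27/133 = - 3^3*  7^ ( - 1)*19^( - 1 )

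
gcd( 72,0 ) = 72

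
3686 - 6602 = -2916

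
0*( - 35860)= 0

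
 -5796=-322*18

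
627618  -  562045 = 65573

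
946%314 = 4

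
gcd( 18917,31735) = 1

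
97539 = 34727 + 62812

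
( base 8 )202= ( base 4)2002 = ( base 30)4a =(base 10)130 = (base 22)5k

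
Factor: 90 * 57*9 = 46170  =  2^1*3^5*5^1*19^1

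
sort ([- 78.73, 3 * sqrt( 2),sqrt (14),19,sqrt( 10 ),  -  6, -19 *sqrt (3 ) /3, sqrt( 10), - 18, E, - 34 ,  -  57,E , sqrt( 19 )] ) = [  -  78.73, -57,  -  34, - 18, - 19*sqrt(3)/3,-6, E,E,  sqrt( 10 ),sqrt ( 10),sqrt( 14 ),3*sqrt( 2), sqrt (19), 19] 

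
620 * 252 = 156240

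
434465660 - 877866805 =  - 443401145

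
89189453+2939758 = 92129211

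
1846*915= 1689090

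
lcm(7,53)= 371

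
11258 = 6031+5227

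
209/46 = 209/46= 4.54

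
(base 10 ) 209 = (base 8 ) 321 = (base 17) C5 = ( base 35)5Y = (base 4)3101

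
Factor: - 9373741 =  - 13^1*721057^1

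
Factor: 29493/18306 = 2^ ( - 1)*3^ (-2)*29^1 = 29/18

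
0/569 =0= 0.00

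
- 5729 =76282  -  82011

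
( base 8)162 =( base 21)59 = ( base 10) 114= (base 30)3o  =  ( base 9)136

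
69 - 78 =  - 9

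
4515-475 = 4040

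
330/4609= 30/419 = 0.07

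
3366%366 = 72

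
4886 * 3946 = 19280156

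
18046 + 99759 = 117805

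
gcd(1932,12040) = 28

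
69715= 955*73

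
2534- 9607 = -7073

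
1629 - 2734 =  - 1105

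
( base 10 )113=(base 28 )41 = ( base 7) 221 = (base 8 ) 161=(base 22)53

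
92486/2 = 46243 = 46243.00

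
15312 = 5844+9468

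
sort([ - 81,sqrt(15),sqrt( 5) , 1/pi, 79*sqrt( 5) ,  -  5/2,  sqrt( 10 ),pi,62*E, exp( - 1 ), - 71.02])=[-81,- 71.02,-5/2, 1/pi , exp( - 1), sqrt(5 ),pi,  sqrt(10), sqrt( 15), 62*E , 79*sqrt( 5 ) ] 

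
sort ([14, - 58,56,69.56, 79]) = [  -  58, 14, 56, 69.56,79]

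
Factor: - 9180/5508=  - 3^( - 1)*5^1  =  - 5/3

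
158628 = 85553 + 73075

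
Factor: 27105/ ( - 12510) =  - 2^ (-1) * 3^( - 1) * 13^1 = - 13/6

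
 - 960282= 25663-985945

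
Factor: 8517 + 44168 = 5^1*41^1*257^1 = 52685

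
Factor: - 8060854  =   - 2^1*269^1*14983^1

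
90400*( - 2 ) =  - 180800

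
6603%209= 124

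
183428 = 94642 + 88786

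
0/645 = 0 = 0.00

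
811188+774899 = 1586087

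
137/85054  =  137/85054  =  0.00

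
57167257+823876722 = 881043979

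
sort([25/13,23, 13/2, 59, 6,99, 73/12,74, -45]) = [ - 45 , 25/13,6, 73/12,13/2,23,59,74,99]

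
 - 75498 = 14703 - 90201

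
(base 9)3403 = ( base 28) 35m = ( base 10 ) 2514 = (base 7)10221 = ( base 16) 9D2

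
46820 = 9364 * 5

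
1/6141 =1/6141  =  0.00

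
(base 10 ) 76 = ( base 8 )114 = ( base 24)34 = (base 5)301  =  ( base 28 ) 2k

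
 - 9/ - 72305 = 9/72305 = 0.00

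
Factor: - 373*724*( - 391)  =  2^2*17^1*23^1*181^1*373^1 = 105590332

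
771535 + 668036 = 1439571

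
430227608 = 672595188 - 242367580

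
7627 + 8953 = 16580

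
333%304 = 29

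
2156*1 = 2156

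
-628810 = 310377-939187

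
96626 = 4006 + 92620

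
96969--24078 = 121047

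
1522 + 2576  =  4098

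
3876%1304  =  1268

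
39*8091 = 315549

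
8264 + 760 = 9024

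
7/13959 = 7/13959 = 0.00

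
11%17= 11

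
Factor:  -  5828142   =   - 2^1*3^1*971357^1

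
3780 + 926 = 4706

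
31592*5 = 157960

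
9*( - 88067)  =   - 792603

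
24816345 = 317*78285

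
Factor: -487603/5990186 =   -  2^(-1)*487603^1*2995093^( - 1)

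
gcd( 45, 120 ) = 15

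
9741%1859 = 446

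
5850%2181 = 1488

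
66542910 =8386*7935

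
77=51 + 26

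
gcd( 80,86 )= 2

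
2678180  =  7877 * 340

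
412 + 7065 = 7477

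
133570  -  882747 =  - 749177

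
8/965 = 8/965 = 0.01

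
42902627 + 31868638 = 74771265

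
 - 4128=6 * ( - 688)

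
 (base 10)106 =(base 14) 78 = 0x6A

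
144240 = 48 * 3005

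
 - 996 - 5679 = -6675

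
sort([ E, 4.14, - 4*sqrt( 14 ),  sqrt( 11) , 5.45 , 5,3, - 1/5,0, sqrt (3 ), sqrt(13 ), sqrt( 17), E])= [ - 4*sqrt( 14 ), - 1/5, 0,sqrt (3), E,E,3, sqrt(11 ), sqrt( 13 ),sqrt( 17 ),  4.14,5,5.45 ]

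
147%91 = 56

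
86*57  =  4902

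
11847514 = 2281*5194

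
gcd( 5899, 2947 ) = 1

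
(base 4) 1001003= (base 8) 10103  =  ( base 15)1378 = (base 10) 4163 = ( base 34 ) 3KF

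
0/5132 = 0=   0.00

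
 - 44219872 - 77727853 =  -121947725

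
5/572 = 5/572 = 0.01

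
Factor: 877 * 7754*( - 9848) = -2^4*877^1*1231^1 * 3877^1 = - 66968940784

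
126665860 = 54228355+72437505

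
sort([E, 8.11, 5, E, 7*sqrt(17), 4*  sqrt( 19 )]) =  [ E,  E,5, 8.11, 4*sqrt( 19 ),  7*sqrt(17)]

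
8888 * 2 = 17776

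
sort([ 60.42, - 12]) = [ - 12, 60.42 ] 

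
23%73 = 23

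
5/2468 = 5/2468= 0.00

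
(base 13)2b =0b100101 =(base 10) 37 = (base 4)211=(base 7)52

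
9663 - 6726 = 2937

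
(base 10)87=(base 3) 10020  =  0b1010111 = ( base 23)3I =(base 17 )52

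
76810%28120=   20570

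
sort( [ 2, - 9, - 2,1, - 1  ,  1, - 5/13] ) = [-9, - 2, - 1, - 5/13, 1, 1,2]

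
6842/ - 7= - 978+4/7 = -977.43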